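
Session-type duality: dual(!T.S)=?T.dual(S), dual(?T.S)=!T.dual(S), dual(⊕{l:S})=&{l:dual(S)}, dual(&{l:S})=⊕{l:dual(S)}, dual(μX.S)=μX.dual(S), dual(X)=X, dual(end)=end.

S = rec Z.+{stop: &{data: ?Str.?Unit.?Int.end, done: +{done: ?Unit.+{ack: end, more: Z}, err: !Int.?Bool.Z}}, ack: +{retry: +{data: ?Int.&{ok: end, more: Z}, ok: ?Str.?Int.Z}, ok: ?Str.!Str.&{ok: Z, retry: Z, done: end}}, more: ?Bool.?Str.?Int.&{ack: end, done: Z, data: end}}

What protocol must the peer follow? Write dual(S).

rec Z.&{stop: +{data: !Str.!Unit.!Int.end, done: &{done: !Unit.&{ack: end, more: Z}, err: ?Int.!Bool.Z}}, ack: &{retry: &{data: !Int.+{ok: end, more: Z}, ok: !Str.!Int.Z}, ok: !Str.?Str.+{ok: Z, retry: Z, done: end}}, more: !Bool.!Str.!Int.+{ack: end, done: Z, data: end}}

rec Z ↦ rec Z  (binder kept)
  +{stop,ack,more} ↦ &{stop,ack,more}  (internal→external)
    • stop:
      &{data,done} ↦ +{data,done}  (&→⊕)
        • data:
          ?Str ↦ !Str
            ?Unit ↦ !Unit
              ?Int ↦ !Int
                end ↦ end
        • done:
          +{done,err} ↦ &{done,err}  (internal→external)
            • done:
              ?Unit ↦ !Unit
                +{ack,more} ↦ &{ack,more}  (internal→external)
                  • ack:
                    end ↦ end
                  • more:
                    Z ↦ Z
            • err:
              !Int ↦ ?Int
                ?Bool ↦ !Bool
                  Z ↦ Z
    • ack:
      +{retry,ok} ↦ &{retry,ok}  (internal→external)
        • retry:
          +{data,ok} ↦ &{data,ok}  (internal→external)
            • data:
              ?Int ↦ !Int
                &{ok,more} ↦ +{ok,more}  (&→⊕)
                  • ok:
                    end ↦ end
                  • more:
                    Z ↦ Z
            • ok:
              ?Str ↦ !Str
                ?Int ↦ !Int
                  Z ↦ Z
        • ok:
          ?Str ↦ !Str
            !Str ↦ ?Str
              &{ok,retry,done} ↦ +{ok,retry,done}  (&→⊕)
                • ok:
                  Z ↦ Z
                • retry:
                  Z ↦ Z
                • done:
                  end ↦ end
    • more:
      ?Bool ↦ !Bool
        ?Str ↦ !Str
          ?Int ↦ !Int
            &{ack,done,data} ↦ +{ack,done,data}  (&→⊕)
              • ack:
                end ↦ end
              • done:
                Z ↦ Z
              • data:
                end ↦ end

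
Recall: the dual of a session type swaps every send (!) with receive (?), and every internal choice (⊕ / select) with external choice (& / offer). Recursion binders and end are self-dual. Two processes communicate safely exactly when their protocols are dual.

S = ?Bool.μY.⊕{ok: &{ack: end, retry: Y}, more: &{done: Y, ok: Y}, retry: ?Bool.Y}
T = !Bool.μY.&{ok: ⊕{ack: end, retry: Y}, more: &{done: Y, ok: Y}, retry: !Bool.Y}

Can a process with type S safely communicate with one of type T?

NO

?Bool ‖ !Bool  ok
  μY ‖ μY  ok (binder kept)
    ⊕{ok,more,retry} ‖ &{ok,more,retry}  ok same labels
      • ok:
        &{ack,retry} ‖ ⊕{ack,retry}  ok same labels
          • ack:
            end ‖ end  ok
          • retry:
            Y ‖ Y  ok
      • more:
        &{done,ok} ‖ &{done,ok}  ✗ choice polarity not flipped — not dual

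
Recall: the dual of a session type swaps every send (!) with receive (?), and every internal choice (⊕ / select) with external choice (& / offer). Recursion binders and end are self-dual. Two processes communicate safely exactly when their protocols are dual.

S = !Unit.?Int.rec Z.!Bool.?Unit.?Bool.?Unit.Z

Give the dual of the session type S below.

?Unit.!Int.rec Z.?Bool.!Unit.!Bool.!Unit.Z

!Unit ↦ ?Unit
  ?Int ↦ !Int
    rec Z ↦ rec Z  (μ self-dual)
      !Bool ↦ ?Bool
        ?Unit ↦ !Unit
          ?Bool ↦ !Bool
            ?Unit ↦ !Unit
              Z self-dual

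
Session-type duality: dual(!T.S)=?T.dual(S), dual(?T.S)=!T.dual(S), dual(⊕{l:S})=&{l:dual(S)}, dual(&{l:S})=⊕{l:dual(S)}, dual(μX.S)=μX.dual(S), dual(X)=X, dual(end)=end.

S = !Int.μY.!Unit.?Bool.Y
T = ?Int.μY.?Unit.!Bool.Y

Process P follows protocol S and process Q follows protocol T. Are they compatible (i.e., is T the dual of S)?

!Int | ?Int  match
  μY | μY  match (μ self-dual)
    !Unit | ?Unit  match
      ?Bool | !Bool  match
        Y | Y  match

YES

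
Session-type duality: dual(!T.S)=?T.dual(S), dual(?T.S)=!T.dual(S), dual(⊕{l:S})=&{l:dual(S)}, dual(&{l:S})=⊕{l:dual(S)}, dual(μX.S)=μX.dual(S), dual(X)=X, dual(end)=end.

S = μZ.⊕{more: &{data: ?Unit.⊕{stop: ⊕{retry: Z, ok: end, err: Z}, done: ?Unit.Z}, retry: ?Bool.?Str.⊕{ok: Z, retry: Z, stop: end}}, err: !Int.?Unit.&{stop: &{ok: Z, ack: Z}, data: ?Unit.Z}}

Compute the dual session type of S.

μZ = μZ  (binder kept)
  ⊕{more,err} = &{more,err}  (internal→external)
    case more:
      &{data,retry} = ⊕{data,retry}  (external→internal)
        case data:
          ?Unit = !Unit
            ⊕{stop,done} = &{stop,done}  (internal→external)
              case stop:
                ⊕{retry,ok,err} = &{retry,ok,err}  (internal→external)
                  case retry:
                    dual(Z) = Z
                  case ok:
                    dual(end) = end
                  case err:
                    dual(Z) = Z
              case done:
                ?Unit = !Unit
                  dual(Z) = Z
        case retry:
          ?Bool = !Bool
            ?Str = !Str
              ⊕{ok,retry,stop} = &{ok,retry,stop}  (internal→external)
                case ok:
                  dual(Z) = Z
                case retry:
                  dual(Z) = Z
                case stop:
                  dual(end) = end
    case err:
      !Int = ?Int
        ?Unit = !Unit
          &{stop,data} = ⊕{stop,data}  (external→internal)
            case stop:
              &{ok,ack} = ⊕{ok,ack}  (external→internal)
                case ok:
                  dual(Z) = Z
                case ack:
                  dual(Z) = Z
            case data:
              ?Unit = !Unit
                dual(Z) = Z

μZ.&{more: ⊕{data: !Unit.&{stop: &{retry: Z, ok: end, err: Z}, done: !Unit.Z}, retry: !Bool.!Str.&{ok: Z, retry: Z, stop: end}}, err: ?Int.!Unit.⊕{stop: ⊕{ok: Z, ack: Z}, data: !Unit.Z}}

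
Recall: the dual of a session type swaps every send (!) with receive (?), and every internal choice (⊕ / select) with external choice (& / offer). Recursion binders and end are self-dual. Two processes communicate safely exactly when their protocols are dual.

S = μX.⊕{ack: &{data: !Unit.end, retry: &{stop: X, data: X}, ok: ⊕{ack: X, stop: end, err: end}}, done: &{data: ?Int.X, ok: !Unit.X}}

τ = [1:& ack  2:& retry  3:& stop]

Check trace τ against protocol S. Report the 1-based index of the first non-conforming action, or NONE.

1

@1 got & ack, protocol expects ⊕ ack or ⊕ done  ✗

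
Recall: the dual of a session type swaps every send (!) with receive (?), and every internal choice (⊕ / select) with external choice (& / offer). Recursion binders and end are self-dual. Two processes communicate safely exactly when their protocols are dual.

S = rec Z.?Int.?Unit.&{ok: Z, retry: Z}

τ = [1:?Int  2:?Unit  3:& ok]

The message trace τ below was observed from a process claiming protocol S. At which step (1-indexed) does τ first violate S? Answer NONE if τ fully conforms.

NONE

step 1: ?Int  ok  cont: ?Unit.&{ok: rec Z.…, retry: rec Z.…}
step 2: ?Unit  ok  cont: &{ok: rec Z.…, retry: rec Z.…}
step 3: & ok  ok  cont: rec Z.…
all 3 steps conform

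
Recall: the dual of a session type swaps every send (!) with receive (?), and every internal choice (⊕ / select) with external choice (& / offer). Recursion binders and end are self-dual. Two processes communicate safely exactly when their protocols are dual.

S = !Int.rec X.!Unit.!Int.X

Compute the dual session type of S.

?Int.rec X.?Unit.?Int.X

!Int → ?Int
  rec X → rec X  (μ self-dual)
    !Unit → ?Unit
      !Int → ?Int
        X ↦ X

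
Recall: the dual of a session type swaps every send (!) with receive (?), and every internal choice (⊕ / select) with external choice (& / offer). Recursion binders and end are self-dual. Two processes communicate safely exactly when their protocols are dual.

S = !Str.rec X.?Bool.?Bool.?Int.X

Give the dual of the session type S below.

!Str ↦ ?Str
  rec X ↦ rec X  (μ self-dual)
    ?Bool ↦ !Bool
      ?Bool ↦ !Bool
        ?Int ↦ !Int
          X ↦ X

?Str.rec X.!Bool.!Bool.!Int.X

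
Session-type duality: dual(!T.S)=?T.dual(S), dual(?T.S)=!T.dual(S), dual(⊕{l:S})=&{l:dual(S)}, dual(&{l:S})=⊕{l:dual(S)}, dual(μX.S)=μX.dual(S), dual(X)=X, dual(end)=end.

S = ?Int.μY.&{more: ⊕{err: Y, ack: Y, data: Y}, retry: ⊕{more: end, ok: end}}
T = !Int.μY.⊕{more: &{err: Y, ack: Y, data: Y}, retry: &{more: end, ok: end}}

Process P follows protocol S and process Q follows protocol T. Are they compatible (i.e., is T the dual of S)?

?Int vs !Int  match
  μY vs μY  match (rec unchanged)
    &{more,retry} vs ⊕{more,retry}  match labels match
      [more]
        ⊕{err,ack,data} vs &{err,ack,data}  match labels match
          [err]
            Y vs Y  match
          [ack]
            Y vs Y  match
          [data]
            Y vs Y  match
      [retry]
        ⊕{more,ok} vs &{more,ok}  match labels match
          [more]
            end vs end  match
          [ok]
            end vs end  match

YES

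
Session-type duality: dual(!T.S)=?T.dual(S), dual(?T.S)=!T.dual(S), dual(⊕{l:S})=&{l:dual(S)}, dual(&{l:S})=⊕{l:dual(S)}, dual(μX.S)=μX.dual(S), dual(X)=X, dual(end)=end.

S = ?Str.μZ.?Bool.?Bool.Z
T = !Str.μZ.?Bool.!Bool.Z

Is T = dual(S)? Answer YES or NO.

?Str | !Str  ok
  μZ | μZ  ok (rec unchanged)
    ?Bool | ?Bool  ✗ same direction on both sides — not dual

NO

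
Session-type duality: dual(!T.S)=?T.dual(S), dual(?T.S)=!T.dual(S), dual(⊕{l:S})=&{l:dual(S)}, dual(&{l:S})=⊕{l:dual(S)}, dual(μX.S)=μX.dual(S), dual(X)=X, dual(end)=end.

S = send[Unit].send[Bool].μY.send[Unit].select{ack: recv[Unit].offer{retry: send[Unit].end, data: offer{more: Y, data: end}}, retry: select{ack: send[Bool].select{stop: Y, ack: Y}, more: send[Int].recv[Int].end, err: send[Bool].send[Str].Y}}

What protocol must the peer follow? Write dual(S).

recv[Unit].recv[Bool].μY.recv[Unit].offer{ack: send[Unit].select{retry: recv[Unit].end, data: select{more: Y, data: end}}, retry: offer{ack: recv[Bool].offer{stop: Y, ack: Y}, more: recv[Int].send[Int].end, err: recv[Bool].recv[Str].Y}}

send[Unit] → recv[Unit]
  send[Bool] → recv[Bool]
    μY → μY  (rec unchanged)
      send[Unit] → recv[Unit]
        select{ack,retry} → offer{ack,retry}  (select→offer)
          • ack:
            recv[Unit] → send[Unit]
              offer{retry,data} → select{retry,data}  (&→⊕)
                • retry:
                  send[Unit] → recv[Unit]
                    end self-dual
                • data:
                  offer{more,data} → select{more,data}  (&→⊕)
                    • more:
                      Y self-dual
                    • data:
                      end self-dual
          • retry:
            select{ack,more,err} → offer{ack,more,err}  (select→offer)
              • ack:
                send[Bool] → recv[Bool]
                  select{stop,ack} → offer{stop,ack}  (select→offer)
                    • stop:
                      Y self-dual
                    • ack:
                      Y self-dual
              • more:
                send[Int] → recv[Int]
                  recv[Int] → send[Int]
                    end self-dual
              • err:
                send[Bool] → recv[Bool]
                  send[Str] → recv[Str]
                    Y self-dual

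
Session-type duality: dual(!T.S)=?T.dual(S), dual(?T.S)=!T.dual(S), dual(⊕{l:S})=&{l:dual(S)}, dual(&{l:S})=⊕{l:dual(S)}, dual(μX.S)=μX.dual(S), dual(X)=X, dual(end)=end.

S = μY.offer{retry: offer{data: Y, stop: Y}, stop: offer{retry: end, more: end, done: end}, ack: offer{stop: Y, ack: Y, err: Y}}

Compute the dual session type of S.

μY.select{retry: select{data: Y, stop: Y}, stop: select{retry: end, more: end, done: end}, ack: select{stop: Y, ack: Y, err: Y}}

μY = μY  (μ self-dual)
  offer{retry,stop,ack} = select{retry,stop,ack}  (external→internal)
    case retry:
      offer{data,stop} = select{data,stop}  (external→internal)
        case data:
          dual(Y) = Y
        case stop:
          dual(Y) = Y
    case stop:
      offer{retry,more,done} = select{retry,more,done}  (external→internal)
        case retry:
          dual(end) = end
        case more:
          dual(end) = end
        case done:
          dual(end) = end
    case ack:
      offer{stop,ack,err} = select{stop,ack,err}  (external→internal)
        case stop:
          dual(Y) = Y
        case ack:
          dual(Y) = Y
        case err:
          dual(Y) = Y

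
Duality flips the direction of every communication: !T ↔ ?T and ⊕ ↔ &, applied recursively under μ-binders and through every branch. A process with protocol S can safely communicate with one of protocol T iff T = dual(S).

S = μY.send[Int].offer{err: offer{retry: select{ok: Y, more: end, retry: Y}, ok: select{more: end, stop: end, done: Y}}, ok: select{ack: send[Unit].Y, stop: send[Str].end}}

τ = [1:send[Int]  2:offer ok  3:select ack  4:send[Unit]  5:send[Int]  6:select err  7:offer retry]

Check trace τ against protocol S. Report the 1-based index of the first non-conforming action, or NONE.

[1] send[Int]  match  state: offer{err: offer{retry: select{ok: μY.…, more: end, retry: μY.…}, ok: select{more: end, stop: end, done: μY.…}}, ok: select{ack: send[Unit].μY.…, stop: send[Str].end}}
[2] offer ok  match  state: select{ack: send[Unit].μY.…, stop: send[Str].end}
[3] select ack  match  state: send[Unit].μY.…
[4] send[Unit]  match  state: μY.…
[5] send[Int]  match  state: offer{err: offer{retry: select{ok: μY.…, more: end, retry: μY.…}, ok: select{more: end, stop: end, done: μY.…}}, ok: select{ack: send[Unit].μY.…, stop: send[Str].end}}
[6] got select err, protocol expects offer err or offer ok  ✗

6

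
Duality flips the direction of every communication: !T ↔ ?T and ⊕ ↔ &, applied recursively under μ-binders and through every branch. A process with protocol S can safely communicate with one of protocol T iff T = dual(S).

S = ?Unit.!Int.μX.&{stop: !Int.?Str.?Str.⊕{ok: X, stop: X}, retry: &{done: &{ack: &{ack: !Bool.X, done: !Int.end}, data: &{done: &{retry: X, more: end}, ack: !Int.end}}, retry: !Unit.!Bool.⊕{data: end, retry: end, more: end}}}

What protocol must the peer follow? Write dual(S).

!Unit.?Int.μX.⊕{stop: ?Int.!Str.!Str.&{ok: X, stop: X}, retry: ⊕{done: ⊕{ack: ⊕{ack: ?Bool.X, done: ?Int.end}, data: ⊕{done: ⊕{retry: X, more: end}, ack: ?Int.end}}, retry: ?Unit.?Bool.&{data: end, retry: end, more: end}}}

?Unit = !Unit
  !Int = ?Int
    μX = μX  (μ self-dual)
      &{stop,retry} = ⊕{stop,retry}  (offer→select)
        case stop:
          !Int = ?Int
            ?Str = !Str
              ?Str = !Str
                ⊕{ok,stop} = &{ok,stop}  (⊕→&)
                  case ok:
                    dual(X) = X
                  case stop:
                    dual(X) = X
        case retry:
          &{done,retry} = ⊕{done,retry}  (offer→select)
            case done:
              &{ack,data} = ⊕{ack,data}  (offer→select)
                case ack:
                  &{ack,done} = ⊕{ack,done}  (offer→select)
                    case ack:
                      !Bool = ?Bool
                        dual(X) = X
                    case done:
                      !Int = ?Int
                        dual(end) = end
                case data:
                  &{done,ack} = ⊕{done,ack}  (offer→select)
                    case done:
                      &{retry,more} = ⊕{retry,more}  (offer→select)
                        case retry:
                          dual(X) = X
                        case more:
                          dual(end) = end
                    case ack:
                      !Int = ?Int
                        dual(end) = end
            case retry:
              !Unit = ?Unit
                !Bool = ?Bool
                  ⊕{data,retry,more} = &{data,retry,more}  (⊕→&)
                    case data:
                      dual(end) = end
                    case retry:
                      dual(end) = end
                    case more:
                      dual(end) = end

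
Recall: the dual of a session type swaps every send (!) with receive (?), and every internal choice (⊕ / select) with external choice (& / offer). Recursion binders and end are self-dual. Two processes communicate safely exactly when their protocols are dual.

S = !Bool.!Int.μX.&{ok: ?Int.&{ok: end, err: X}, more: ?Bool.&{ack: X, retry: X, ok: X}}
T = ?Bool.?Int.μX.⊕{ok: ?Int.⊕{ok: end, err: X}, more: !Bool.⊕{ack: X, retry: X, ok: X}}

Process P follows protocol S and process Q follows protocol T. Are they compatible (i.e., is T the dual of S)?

NO

!Bool vs ?Bool  match
  !Int vs ?Int  match
    μX vs μX  match (rec unchanged)
      &{ok,more} vs ⊕{ok,more}  match labels match
        • ok:
          ?Int vs ?Int  ✗ same direction on both sides — not dual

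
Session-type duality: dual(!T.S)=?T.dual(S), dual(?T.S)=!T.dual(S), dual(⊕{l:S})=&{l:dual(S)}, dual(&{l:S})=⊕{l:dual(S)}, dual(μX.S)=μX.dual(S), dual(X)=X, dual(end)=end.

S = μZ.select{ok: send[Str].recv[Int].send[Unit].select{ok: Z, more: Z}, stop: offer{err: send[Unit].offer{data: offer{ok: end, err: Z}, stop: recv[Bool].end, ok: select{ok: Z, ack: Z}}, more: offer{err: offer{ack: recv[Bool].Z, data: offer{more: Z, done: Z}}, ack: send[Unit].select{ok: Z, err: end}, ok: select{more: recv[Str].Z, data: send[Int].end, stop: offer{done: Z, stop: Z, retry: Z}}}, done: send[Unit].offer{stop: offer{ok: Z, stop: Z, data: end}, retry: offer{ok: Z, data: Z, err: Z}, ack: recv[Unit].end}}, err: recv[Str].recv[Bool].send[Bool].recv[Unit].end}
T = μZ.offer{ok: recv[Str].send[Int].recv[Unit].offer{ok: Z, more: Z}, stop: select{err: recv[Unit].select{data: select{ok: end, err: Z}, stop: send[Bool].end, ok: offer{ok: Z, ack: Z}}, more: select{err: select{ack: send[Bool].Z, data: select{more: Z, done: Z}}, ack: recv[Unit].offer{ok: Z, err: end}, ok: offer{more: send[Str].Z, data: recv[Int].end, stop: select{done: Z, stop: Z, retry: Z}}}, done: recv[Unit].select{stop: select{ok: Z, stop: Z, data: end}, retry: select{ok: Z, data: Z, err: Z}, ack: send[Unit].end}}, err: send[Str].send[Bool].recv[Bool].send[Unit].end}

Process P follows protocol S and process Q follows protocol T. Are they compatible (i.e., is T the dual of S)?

μZ | μZ  match (binder kept)
  select{ok,stop,err} | offer{ok,stop,err}  match labels match
    • ok:
      send[Str] | recv[Str]  match
        recv[Int] | send[Int]  match
          send[Unit] | recv[Unit]  match
            select{ok,more} | offer{ok,more}  match labels match
              • ok:
                Z | Z  match
              • more:
                Z | Z  match
    • stop:
      offer{err,more,done} | select{err,more,done}  match labels match
        • err:
          send[Unit] | recv[Unit]  match
            offer{data,stop,ok} | select{data,stop,ok}  match labels match
              • data:
                offer{ok,err} | select{ok,err}  match labels match
                  • ok:
                    end | end  match
                  • err:
                    Z | Z  match
              • stop:
                recv[Bool] | send[Bool]  match
                  end | end  match
              • ok:
                select{ok,ack} | offer{ok,ack}  match labels match
                  • ok:
                    Z | Z  match
                  • ack:
                    Z | Z  match
        • more:
          offer{err,ack,ok} | select{err,ack,ok}  match labels match
            • err:
              offer{ack,data} | select{ack,data}  match labels match
                • ack:
                  recv[Bool] | send[Bool]  match
                    Z | Z  match
                • data:
                  offer{more,done} | select{more,done}  match labels match
                    • more:
                      Z | Z  match
                    • done:
                      Z | Z  match
            • ack:
              send[Unit] | recv[Unit]  match
                select{ok,err} | offer{ok,err}  match labels match
                  • ok:
                    Z | Z  match
                  • err:
                    end | end  match
            • ok:
              select{more,data,stop} | offer{more,data,stop}  match labels match
                • more:
                  recv[Str] | send[Str]  match
                    Z | Z  match
                • data:
                  send[Int] | recv[Int]  match
                    end | end  match
                • stop:
                  offer{done,stop,retry} | select{done,stop,retry}  match labels match
                    • done:
                      Z | Z  match
                    • stop:
                      Z | Z  match
                    • retry:
                      Z | Z  match
        • done:
          send[Unit] | recv[Unit]  match
            offer{stop,retry,ack} | select{stop,retry,ack}  match labels match
              • stop:
                offer{ok,stop,data} | select{ok,stop,data}  match labels match
                  • ok:
                    Z | Z  match
                  • stop:
                    Z | Z  match
                  • data:
                    end | end  match
              • retry:
                offer{ok,data,err} | select{ok,data,err}  match labels match
                  • ok:
                    Z | Z  match
                  • data:
                    Z | Z  match
                  • err:
                    Z | Z  match
              • ack:
                recv[Unit] | send[Unit]  match
                  end | end  match
    • err:
      recv[Str] | send[Str]  match
        recv[Bool] | send[Bool]  match
          send[Bool] | recv[Bool]  match
            recv[Unit] | send[Unit]  match
              end | end  match

YES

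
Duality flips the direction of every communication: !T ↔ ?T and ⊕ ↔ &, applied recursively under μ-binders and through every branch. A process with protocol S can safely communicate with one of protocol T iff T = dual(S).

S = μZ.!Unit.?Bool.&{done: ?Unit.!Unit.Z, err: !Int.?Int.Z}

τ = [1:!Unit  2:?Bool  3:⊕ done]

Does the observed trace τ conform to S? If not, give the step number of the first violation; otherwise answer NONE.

[1] !Unit  ✓  cont: ?Bool.&{done: ?Unit.!Unit.μZ.…, err: !Int.?Int.μZ.…}
[2] ?Bool  ✓  cont: &{done: ?Unit.!Unit.μZ.…, err: !Int.?Int.μZ.…}
[3] got ⊕ done, protocol expects & done or & err  ✗

3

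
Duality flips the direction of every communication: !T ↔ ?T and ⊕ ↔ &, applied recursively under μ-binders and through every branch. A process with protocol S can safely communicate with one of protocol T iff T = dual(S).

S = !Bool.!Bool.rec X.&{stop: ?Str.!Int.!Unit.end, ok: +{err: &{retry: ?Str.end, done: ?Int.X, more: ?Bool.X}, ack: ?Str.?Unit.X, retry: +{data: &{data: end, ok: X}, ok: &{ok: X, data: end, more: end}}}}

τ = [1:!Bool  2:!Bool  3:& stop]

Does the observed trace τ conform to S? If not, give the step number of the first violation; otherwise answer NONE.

NONE

@1 !Bool  ok  state: !Bool.rec X.…
@2 !Bool  ok  state: rec X.…
@3 & stop  ok  state: ?Str.!Int.!Unit.end
trace exhausted — no violation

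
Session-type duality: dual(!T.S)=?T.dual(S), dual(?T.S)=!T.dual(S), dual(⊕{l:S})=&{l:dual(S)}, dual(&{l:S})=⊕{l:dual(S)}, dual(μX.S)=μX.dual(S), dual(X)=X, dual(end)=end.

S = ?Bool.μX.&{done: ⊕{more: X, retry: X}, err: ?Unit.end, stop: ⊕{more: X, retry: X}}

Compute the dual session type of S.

!Bool.μX.⊕{done: &{more: X, retry: X}, err: !Unit.end, stop: &{more: X, retry: X}}

?Bool = !Bool
  μX = μX  (rec unchanged)
    &{done,err,stop} = ⊕{done,err,stop}  (offer→select)
      • done:
        ⊕{more,retry} = &{more,retry}  (select→offer)
          • more:
            dual(X) = X
          • retry:
            dual(X) = X
      • err:
        ?Unit = !Unit
          dual(end) = end
      • stop:
        ⊕{more,retry} = &{more,retry}  (select→offer)
          • more:
            dual(X) = X
          • retry:
            dual(X) = X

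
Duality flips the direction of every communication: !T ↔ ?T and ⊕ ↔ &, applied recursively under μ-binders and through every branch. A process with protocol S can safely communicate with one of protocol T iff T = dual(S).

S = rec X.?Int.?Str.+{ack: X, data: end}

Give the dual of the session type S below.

rec X.!Int.!Str.&{ack: X, data: end}

rec X ↦ rec X  (rec unchanged)
  ?Int ↦ !Int
    ?Str ↦ !Str
      +{ack,data} ↦ &{ack,data}  (⊕→&)
        case ack:
          X self-dual
        case data:
          end self-dual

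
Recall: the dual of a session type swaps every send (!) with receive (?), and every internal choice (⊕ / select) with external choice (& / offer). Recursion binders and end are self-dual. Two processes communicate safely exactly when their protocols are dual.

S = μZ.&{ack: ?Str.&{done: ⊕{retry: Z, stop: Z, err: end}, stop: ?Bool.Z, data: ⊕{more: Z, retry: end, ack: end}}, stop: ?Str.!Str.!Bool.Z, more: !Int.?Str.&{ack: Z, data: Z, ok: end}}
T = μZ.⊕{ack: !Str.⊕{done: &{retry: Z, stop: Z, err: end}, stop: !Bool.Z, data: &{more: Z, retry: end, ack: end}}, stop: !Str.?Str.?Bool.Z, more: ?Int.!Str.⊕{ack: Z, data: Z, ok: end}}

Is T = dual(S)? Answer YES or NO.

YES

μZ ‖ μZ  match (rec unchanged)
  &{ack,stop,more} ‖ ⊕{ack,stop,more}  match label sets agree
    case ack:
      ?Str ‖ !Str  match
        &{done,stop,data} ‖ ⊕{done,stop,data}  match label sets agree
          case done:
            ⊕{retry,stop,err} ‖ &{retry,stop,err}  match label sets agree
              case retry:
                Z ‖ Z  match
              case stop:
                Z ‖ Z  match
              case err:
                end ‖ end  match
          case stop:
            ?Bool ‖ !Bool  match
              Z ‖ Z  match
          case data:
            ⊕{more,retry,ack} ‖ &{more,retry,ack}  match label sets agree
              case more:
                Z ‖ Z  match
              case retry:
                end ‖ end  match
              case ack:
                end ‖ end  match
    case stop:
      ?Str ‖ !Str  match
        !Str ‖ ?Str  match
          !Bool ‖ ?Bool  match
            Z ‖ Z  match
    case more:
      !Int ‖ ?Int  match
        ?Str ‖ !Str  match
          &{ack,data,ok} ‖ ⊕{ack,data,ok}  match label sets agree
            case ack:
              Z ‖ Z  match
            case data:
              Z ‖ Z  match
            case ok:
              end ‖ end  match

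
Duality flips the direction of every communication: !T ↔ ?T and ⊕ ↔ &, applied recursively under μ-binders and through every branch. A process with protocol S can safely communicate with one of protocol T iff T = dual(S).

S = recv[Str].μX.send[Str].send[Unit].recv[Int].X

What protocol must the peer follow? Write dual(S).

send[Str].μX.recv[Str].recv[Unit].send[Int].X

recv[Str] ↦ send[Str]
  μX ↦ μX  (binder kept)
    send[Str] ↦ recv[Str]
      send[Unit] ↦ recv[Unit]
        recv[Int] ↦ send[Int]
          X ↦ X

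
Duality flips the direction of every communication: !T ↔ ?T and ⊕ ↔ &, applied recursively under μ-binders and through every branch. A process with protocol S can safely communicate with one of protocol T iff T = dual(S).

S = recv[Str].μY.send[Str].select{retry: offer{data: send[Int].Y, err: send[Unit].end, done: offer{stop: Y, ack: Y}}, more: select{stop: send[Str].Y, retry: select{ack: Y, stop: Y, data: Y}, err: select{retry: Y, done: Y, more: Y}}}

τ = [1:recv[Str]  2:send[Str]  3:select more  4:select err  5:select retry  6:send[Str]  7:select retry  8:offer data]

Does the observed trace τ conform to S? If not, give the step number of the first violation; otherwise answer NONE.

@1 recv[Str]  ok  now at μY.…
@2 send[Str]  ok  now at select{retry: offer{data: send[Int].μY.…, err: send[Unit].end, done: offer{stop: μY.…, ack: μY.…}}, more: select{stop: send[Str].μY.…, retry: select{ack: μY.…, stop: μY.…, data: μY.…}, err: select{retry: μY.…, done: μY.…, more: μY.…}}}
@3 select more  ok  now at select{stop: send[Str].μY.…, retry: select{ack: μY.…, stop: μY.…, data: μY.…}, err: select{retry: μY.…, done: μY.…, more: μY.…}}
@4 select err  ok  now at select{retry: μY.…, done: μY.…, more: μY.…}
@5 select retry  ok  now at μY.…
@6 send[Str]  ok  now at select{retry: offer{data: send[Int].μY.…, err: send[Unit].end, done: offer{stop: μY.…, ack: μY.…}}, more: select{stop: send[Str].μY.…, retry: select{ack: μY.…, stop: μY.…, data: μY.…}, err: select{retry: μY.…, done: μY.…, more: μY.…}}}
@7 select retry  ok  now at offer{data: send[Int].μY.…, err: send[Unit].end, done: offer{stop: μY.…, ack: μY.…}}
@8 offer data  ok  now at send[Int].μY.…
all 8 steps conform

NONE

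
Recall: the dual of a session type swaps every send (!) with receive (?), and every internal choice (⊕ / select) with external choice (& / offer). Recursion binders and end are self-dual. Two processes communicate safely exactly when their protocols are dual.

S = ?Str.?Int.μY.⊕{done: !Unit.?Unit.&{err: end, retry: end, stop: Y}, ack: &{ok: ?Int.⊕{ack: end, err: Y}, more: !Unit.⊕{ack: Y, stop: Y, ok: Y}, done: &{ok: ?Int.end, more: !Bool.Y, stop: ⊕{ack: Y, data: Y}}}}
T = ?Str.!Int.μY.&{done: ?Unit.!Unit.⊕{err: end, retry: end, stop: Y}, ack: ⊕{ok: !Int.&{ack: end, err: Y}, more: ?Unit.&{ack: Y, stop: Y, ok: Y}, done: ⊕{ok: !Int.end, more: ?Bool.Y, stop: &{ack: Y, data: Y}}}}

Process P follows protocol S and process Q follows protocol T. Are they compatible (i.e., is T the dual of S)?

NO

?Str ‖ ?Str  ✗ same direction on both sides — not dual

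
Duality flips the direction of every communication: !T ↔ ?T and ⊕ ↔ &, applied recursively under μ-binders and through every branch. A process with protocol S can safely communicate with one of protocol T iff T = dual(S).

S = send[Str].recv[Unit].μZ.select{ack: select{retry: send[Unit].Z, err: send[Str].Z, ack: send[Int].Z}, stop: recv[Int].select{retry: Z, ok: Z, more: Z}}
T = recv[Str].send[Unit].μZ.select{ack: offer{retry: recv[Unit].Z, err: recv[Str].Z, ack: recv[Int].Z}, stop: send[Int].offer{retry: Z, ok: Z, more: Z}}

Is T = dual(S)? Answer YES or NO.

NO

send[Str] ‖ recv[Str]  ✓
  recv[Unit] ‖ send[Unit]  ✓
    μZ ‖ μZ  ✓ (μ self-dual)
      select{ack,stop} ‖ select{ack,stop}  ✗ choice polarity not flipped — not dual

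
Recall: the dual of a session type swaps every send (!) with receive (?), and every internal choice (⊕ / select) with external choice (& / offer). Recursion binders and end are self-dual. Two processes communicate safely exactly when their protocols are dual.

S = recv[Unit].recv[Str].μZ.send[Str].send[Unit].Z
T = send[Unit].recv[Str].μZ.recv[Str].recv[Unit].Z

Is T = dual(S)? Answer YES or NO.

recv[Unit] ‖ send[Unit]  ok
  recv[Str] ‖ recv[Str]  ✗ same direction on both sides — not dual

NO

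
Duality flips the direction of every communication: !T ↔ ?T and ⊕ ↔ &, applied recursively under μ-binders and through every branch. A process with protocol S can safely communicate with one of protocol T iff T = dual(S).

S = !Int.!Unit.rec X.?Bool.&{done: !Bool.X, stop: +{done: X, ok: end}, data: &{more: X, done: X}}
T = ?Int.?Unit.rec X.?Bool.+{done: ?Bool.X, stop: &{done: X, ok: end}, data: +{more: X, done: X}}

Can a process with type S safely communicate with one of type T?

!Int vs ?Int  ✓
  !Unit vs ?Unit  ✓
    rec X vs rec X  ✓ (rec unchanged)
      ?Bool vs ?Bool  ✗ same direction on both sides — not dual

NO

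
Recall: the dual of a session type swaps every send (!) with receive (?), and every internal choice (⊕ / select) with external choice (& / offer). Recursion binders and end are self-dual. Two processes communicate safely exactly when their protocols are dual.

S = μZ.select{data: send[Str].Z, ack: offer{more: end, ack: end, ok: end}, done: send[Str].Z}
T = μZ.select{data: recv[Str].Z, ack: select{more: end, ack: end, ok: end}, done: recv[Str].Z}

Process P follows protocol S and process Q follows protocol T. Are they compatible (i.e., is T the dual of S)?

μZ vs μZ  match (rec unchanged)
  select{data,ack,done} vs select{data,ack,done}  ✗ choice polarity not flipped — not dual

NO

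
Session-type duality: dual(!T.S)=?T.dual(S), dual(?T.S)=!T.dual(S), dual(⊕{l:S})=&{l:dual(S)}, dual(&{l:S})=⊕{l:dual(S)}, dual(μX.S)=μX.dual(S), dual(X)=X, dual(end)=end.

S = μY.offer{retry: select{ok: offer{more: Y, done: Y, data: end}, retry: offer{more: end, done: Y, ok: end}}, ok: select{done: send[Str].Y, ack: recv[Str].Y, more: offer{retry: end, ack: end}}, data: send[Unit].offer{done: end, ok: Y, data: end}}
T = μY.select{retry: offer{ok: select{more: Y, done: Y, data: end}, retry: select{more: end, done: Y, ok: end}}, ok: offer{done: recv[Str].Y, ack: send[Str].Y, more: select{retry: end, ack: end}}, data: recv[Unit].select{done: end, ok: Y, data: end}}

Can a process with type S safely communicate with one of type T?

YES

μY ‖ μY  match (rec unchanged)
  offer{retry,ok,data} ‖ select{retry,ok,data}  match same labels
    case retry:
      select{ok,retry} ‖ offer{ok,retry}  match same labels
        case ok:
          offer{more,done,data} ‖ select{more,done,data}  match same labels
            case more:
              Y ‖ Y  match
            case done:
              Y ‖ Y  match
            case data:
              end ‖ end  match
        case retry:
          offer{more,done,ok} ‖ select{more,done,ok}  match same labels
            case more:
              end ‖ end  match
            case done:
              Y ‖ Y  match
            case ok:
              end ‖ end  match
    case ok:
      select{done,ack,more} ‖ offer{done,ack,more}  match same labels
        case done:
          send[Str] ‖ recv[Str]  match
            Y ‖ Y  match
        case ack:
          recv[Str] ‖ send[Str]  match
            Y ‖ Y  match
        case more:
          offer{retry,ack} ‖ select{retry,ack}  match same labels
            case retry:
              end ‖ end  match
            case ack:
              end ‖ end  match
    case data:
      send[Unit] ‖ recv[Unit]  match
        offer{done,ok,data} ‖ select{done,ok,data}  match same labels
          case done:
            end ‖ end  match
          case ok:
            Y ‖ Y  match
          case data:
            end ‖ end  match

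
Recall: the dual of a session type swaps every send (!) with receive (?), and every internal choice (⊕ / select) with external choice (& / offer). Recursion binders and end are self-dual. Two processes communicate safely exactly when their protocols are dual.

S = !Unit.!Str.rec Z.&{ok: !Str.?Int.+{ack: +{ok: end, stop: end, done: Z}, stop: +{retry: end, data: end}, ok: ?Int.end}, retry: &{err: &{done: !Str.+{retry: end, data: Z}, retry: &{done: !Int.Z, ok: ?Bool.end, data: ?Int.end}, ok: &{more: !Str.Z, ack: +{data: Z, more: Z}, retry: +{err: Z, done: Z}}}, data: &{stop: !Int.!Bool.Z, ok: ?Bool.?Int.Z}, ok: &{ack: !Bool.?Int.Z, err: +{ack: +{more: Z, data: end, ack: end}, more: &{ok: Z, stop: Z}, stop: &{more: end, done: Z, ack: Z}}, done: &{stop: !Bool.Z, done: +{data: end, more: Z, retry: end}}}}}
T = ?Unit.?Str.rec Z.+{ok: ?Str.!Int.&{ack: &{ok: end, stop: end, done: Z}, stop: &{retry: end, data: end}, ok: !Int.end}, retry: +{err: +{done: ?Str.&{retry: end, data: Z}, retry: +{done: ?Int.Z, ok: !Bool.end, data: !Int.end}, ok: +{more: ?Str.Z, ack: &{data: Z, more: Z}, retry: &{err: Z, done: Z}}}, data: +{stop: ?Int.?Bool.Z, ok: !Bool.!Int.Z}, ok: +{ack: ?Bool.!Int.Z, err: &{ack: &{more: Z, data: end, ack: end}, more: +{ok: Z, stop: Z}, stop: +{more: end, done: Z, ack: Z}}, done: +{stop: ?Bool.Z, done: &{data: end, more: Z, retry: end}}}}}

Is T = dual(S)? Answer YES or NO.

!Unit vs ?Unit  match
  !Str vs ?Str  match
    rec Z vs rec Z  match (μ self-dual)
      &{ok,retry} vs +{ok,retry}  match same labels
        [ok]
          !Str vs ?Str  match
            ?Int vs !Int  match
              +{ack,stop,ok} vs &{ack,stop,ok}  match same labels
                [ack]
                  +{ok,stop,done} vs &{ok,stop,done}  match same labels
                    [ok]
                      end vs end  match
                    [stop]
                      end vs end  match
                    [done]
                      Z vs Z  match
                [stop]
                  +{retry,data} vs &{retry,data}  match same labels
                    [retry]
                      end vs end  match
                    [data]
                      end vs end  match
                [ok]
                  ?Int vs !Int  match
                    end vs end  match
        [retry]
          &{err,data,ok} vs +{err,data,ok}  match same labels
            [err]
              &{done,retry,ok} vs +{done,retry,ok}  match same labels
                [done]
                  !Str vs ?Str  match
                    +{retry,data} vs &{retry,data}  match same labels
                      [retry]
                        end vs end  match
                      [data]
                        Z vs Z  match
                [retry]
                  &{done,ok,data} vs +{done,ok,data}  match same labels
                    [done]
                      !Int vs ?Int  match
                        Z vs Z  match
                    [ok]
                      ?Bool vs !Bool  match
                        end vs end  match
                    [data]
                      ?Int vs !Int  match
                        end vs end  match
                [ok]
                  &{more,ack,retry} vs +{more,ack,retry}  match same labels
                    [more]
                      !Str vs ?Str  match
                        Z vs Z  match
                    [ack]
                      +{data,more} vs &{data,more}  match same labels
                        [data]
                          Z vs Z  match
                        [more]
                          Z vs Z  match
                    [retry]
                      +{err,done} vs &{err,done}  match same labels
                        [err]
                          Z vs Z  match
                        [done]
                          Z vs Z  match
            [data]
              &{stop,ok} vs +{stop,ok}  match same labels
                [stop]
                  !Int vs ?Int  match
                    !Bool vs ?Bool  match
                      Z vs Z  match
                [ok]
                  ?Bool vs !Bool  match
                    ?Int vs !Int  match
                      Z vs Z  match
            [ok]
              &{ack,err,done} vs +{ack,err,done}  match same labels
                [ack]
                  !Bool vs ?Bool  match
                    ?Int vs !Int  match
                      Z vs Z  match
                [err]
                  +{ack,more,stop} vs &{ack,more,stop}  match same labels
                    [ack]
                      +{more,data,ack} vs &{more,data,ack}  match same labels
                        [more]
                          Z vs Z  match
                        [data]
                          end vs end  match
                        [ack]
                          end vs end  match
                    [more]
                      &{ok,stop} vs +{ok,stop}  match same labels
                        [ok]
                          Z vs Z  match
                        [stop]
                          Z vs Z  match
                    [stop]
                      &{more,done,ack} vs +{more,done,ack}  match same labels
                        [more]
                          end vs end  match
                        [done]
                          Z vs Z  match
                        [ack]
                          Z vs Z  match
                [done]
                  &{stop,done} vs +{stop,done}  match same labels
                    [stop]
                      !Bool vs ?Bool  match
                        Z vs Z  match
                    [done]
                      +{data,more,retry} vs &{data,more,retry}  match same labels
                        [data]
                          end vs end  match
                        [more]
                          Z vs Z  match
                        [retry]
                          end vs end  match

YES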